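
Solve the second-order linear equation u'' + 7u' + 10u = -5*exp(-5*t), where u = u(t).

u = C1*exp(-5*t) + C2*exp(-2*t) + 5*t*exp(-5*t)/3

Characteristic equation r² + 7r + 10 = 0 factors as (r + 5)(r + 2) = 0, so r = -5, -2.
Hence u_h = C1*exp(-5*t) + C2*exp(-2*t).
Since exp(-5*t) solves the homogeneous equation (r = -5 is a root of multiplicity 1), multiply the trial by t. Try u_p = A*t*exp(-5*t). Substituting into the equation and dividing by exp(-5*t) gives A = 5/3, so u_p = 5*t*exp(-5*t)/3.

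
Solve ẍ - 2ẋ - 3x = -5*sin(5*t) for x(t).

Characteristic equation r² - 2r - 3 = 0 factors as (r + 1)(r - 3) = 0, so r = -1, 3.
Hence x_h = C1*exp(-t) + C2*exp(3*t).
Try x_p = A*cos(5*t) + B*sin(5*t). Substituting and equating the coefficients of cos(5t) and sin(5t) gives A = -25/442, B = 35/221, so x_p = -25*cos(5*t)/442 + 35*sin(5*t)/221.

x = -25*cos(5*t)/442 + 35*sin(5*t)/221 + C1*exp(-t) + C2*exp(3*t)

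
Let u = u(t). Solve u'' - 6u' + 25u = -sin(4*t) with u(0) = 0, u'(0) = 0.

Characteristic equation r² - 6r + 25 = 0 has discriminant (-6)² - 4·(25) = -64 < 0, so r = 3 ± 4i.
Hence u_h = C1*cos(4*t)*exp(3*t) + C2*exp(3*t)*sin(4*t).
Try u_p = A*cos(4*t) + B*sin(4*t). Substituting and equating the coefficients of cos(4t) and sin(4t) gives A = -8/219, B = -1/73, so u_p = -8*cos(4*t)/219 - sin(4*t)/73.
General solution: u = -8*cos(4*t)/219 - sin(4*t)/73 + C1*cos(4*t)*exp(3*t) + C2*exp(3*t)*sin(4*t).
Apply the initial conditions: u(0) = -8/219 + C1 = 0 and u'(0) = -4/73 + 3*C1 + 4*C2 = 0. Solving gives C1 = 8/219, C2 = -1/73.

u = -8*cos(4*t)/219 - sin(4*t)/73 - exp(3*t)*sin(4*t)/73 + 8*cos(4*t)*exp(3*t)/219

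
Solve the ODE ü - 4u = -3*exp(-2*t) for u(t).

u = C1*exp(-2*t) + C2*exp(2*t) + 3*t*exp(-2*t)/4

Characteristic equation r² - 4 = 0 factors as (r + 2)(r - 2) = 0, so r = -2, 2.
Hence u_h = C1*exp(-2*t) + C2*exp(2*t).
Since exp(-2*t) solves the homogeneous equation (r = -2 is a root of multiplicity 1), multiply the trial by t. Try u_p = A*t*exp(-2*t). Substituting into the equation and dividing by exp(-2*t) gives A = 3/4, so u_p = 3*t*exp(-2*t)/4.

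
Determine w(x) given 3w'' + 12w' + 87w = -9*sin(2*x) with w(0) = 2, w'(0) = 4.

Divide through by 3: w'' + 4w' + 29w = -3*sin(2*x).
Characteristic equation r² + 4r + 29 = 0 has discriminant (4)² - 4·(29) = -100 < 0, so r = -2 ± 5i.
Hence w_h = C1*cos(5*x)*exp(-2*x) + C2*exp(-2*x)*sin(5*x).
Try w_p = A*cos(2*x) + B*sin(2*x). Substituting and equating the coefficients of cos(2x) and sin(2x) gives A = 24/689, B = -75/689, so w_p = -75*sin(2*x)/689 + 24*cos(2*x)/689.
General solution: w = -75*sin(2*x)/689 + 24*cos(2*x)/689 + C1*cos(5*x)*exp(-2*x) + C2*exp(-2*x)*sin(5*x).
Apply the initial conditions: w(0) = 24/689 + C1 = 2 and w'(0) = -150/689 - 2*C1 + 5*C2 = 4. Solving gives C1 = 1354/689, C2 = 5614/3445.

w = -75*sin(2*x)/689 + 24*cos(2*x)/689 + 1354*cos(5*x)*exp(-2*x)/689 + 5614*exp(-2*x)*sin(5*x)/3445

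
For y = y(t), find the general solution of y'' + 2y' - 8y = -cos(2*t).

Characteristic equation r² + 2r - 8 = 0 factors as (r - 2)(r + 4) = 0, so r = 2, -4.
Hence y_h = C1*exp(2*t) + C2*exp(-4*t).
Try y_p = A*cos(2*t) + B*sin(2*t). Substituting and equating the coefficients of cos(2t) and sin(2t) gives A = 3/40, B = -1/40, so y_p = -sin(2*t)/40 + 3*cos(2*t)/40.

y = -sin(2*t)/40 + 3*cos(2*t)/40 + C1*exp(2*t) + C2*exp(-4*t)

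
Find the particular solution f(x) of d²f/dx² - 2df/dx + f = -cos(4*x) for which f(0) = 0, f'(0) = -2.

f = -15*exp(x)/289 + 8*sin(4*x)/289 + 15*cos(4*x)/289 - 35*x*exp(x)/17

Characteristic equation r² - 2r + 1 = 0 has discriminant (-2)² - 4·(1) = 0, so r = 1 is a repeated root.
Hence f_h = (C1 + C2*x)*exp(x).
Try f_p = A*cos(4*x) + B*sin(4*x). Substituting and equating the coefficients of cos(4x) and sin(4x) gives A = 15/289, B = 8/289, so f_p = 8*sin(4*x)/289 + 15*cos(4*x)/289.
General solution: f = 8*sin(4*x)/289 + 15*cos(4*x)/289 + C1*exp(x) + C2*x*exp(x).
Apply the initial conditions: f(0) = 15/289 + C1 = 0 and f'(0) = 32/289 + C1 + C2 = -2. Solving gives C1 = -15/289, C2 = -35/17.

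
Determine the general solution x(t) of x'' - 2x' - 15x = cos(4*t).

Characteristic equation r² - 2r - 15 = 0 factors as (r - 5)(r + 3) = 0, so r = 5, -3.
Hence x_h = C1*exp(5*t) + C2*exp(-3*t).
Try x_p = A*cos(4*t) + B*sin(4*t). Substituting and equating the coefficients of cos(4t) and sin(4t) gives A = -31/1025, B = -8/1025, so x_p = -31*cos(4*t)/1025 - 8*sin(4*t)/1025.

x = -31*cos(4*t)/1025 - 8*sin(4*t)/1025 + C1*exp(5*t) + C2*exp(-3*t)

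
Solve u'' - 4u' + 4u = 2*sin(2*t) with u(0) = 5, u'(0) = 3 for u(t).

u = cos(2*t)/4 + 19*exp(2*t)/4 - 13*t*exp(2*t)/2

Characteristic equation r² - 4r + 4 = 0 has discriminant (-4)² - 4·(4) = 0, so r = 2 is a repeated root.
Hence u_h = (C1 + C2*t)*exp(2*t).
Try u_p = A*cos(2*t) + B*sin(2*t). Substituting and equating the coefficients of cos(2t) and sin(2t) gives A = 1/4, B = 0, so u_p = cos(2*t)/4.
General solution: u = cos(2*t)/4 + C1*exp(2*t) + C2*t*exp(2*t).
Apply the initial conditions: u(0) = 1/4 + C1 = 5 and u'(0) = C2 + 2*C1 = 3. Solving gives C1 = 19/4, C2 = -13/2.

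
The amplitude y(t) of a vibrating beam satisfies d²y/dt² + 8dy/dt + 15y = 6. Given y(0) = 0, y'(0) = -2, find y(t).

y = 2/5 - 2*exp(-3*t) + 8*exp(-5*t)/5

Characteristic equation r² + 8r + 15 = 0 factors as (r + 5)(r + 3) = 0, so r = -5, -3.
Hence y_h = C1*exp(-5*t) + C2*exp(-3*t).
For the particular solution try y_p = A0. Substituting and matching coefficients of each power of t gives A0 = 2/5, so y_p = 2/5.
General solution: y = 2/5 + C1*exp(-5*t) + C2*exp(-3*t).
Apply the initial conditions: y(0) = 2/5 + C1 + C2 = 0 and y'(0) = -5*C1 - 3*C2 = -2. Solving gives C1 = 8/5, C2 = -2.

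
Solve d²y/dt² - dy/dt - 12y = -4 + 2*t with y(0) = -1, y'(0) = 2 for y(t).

Characteristic equation r² - r - 12 = 0 factors as (r - 4)(r + 3) = 0, so r = 4, -3.
Hence y_h = C1*exp(4*t) + C2*exp(-3*t).
For the particular solution try y_p = A0 + A1*t. Substituting and matching coefficients of each power of t gives A0 = 25/72, A1 = -1/6, so y_p = 25/72 - t/6.
General solution: y = 25/72 - t/6 + C1*exp(4*t) + C2*exp(-3*t).
Apply the initial conditions: y(0) = 25/72 + C1 + C2 = -1 and y'(0) = -1/6 - 3*C2 + 4*C1 = 2. Solving gives C1 = -15/56, C2 = -68/63.

y = 25/72 - 68*exp(-3*t)/63 - 15*exp(4*t)/56 - t/6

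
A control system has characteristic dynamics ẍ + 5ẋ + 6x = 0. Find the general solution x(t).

Characteristic equation r² + 5r + 6 = 0 factors as (r + 3)(r + 2) = 0, so r = -3, -2.
Hence x_h = C1*exp(-3*t) + C2*exp(-2*t).

x = C1*exp(-3*t) + C2*exp(-2*t)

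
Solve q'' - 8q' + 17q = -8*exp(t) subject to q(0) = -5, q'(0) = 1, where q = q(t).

q = -4*exp(t)/5 - 21*cos(t)*exp(4*t)/5 + 93*exp(4*t)*sin(t)/5

Characteristic equation r² - 8r + 17 = 0 has discriminant (-8)² - 4·(17) = -4 < 0, so r = 4 ± i.
Hence q_h = C1*cos(t)*exp(4*t) + C2*exp(4*t)*sin(t).
Try q_p = A*exp(t). Substituting into the equation and dividing by exp(t) gives A = -4/5, so q_p = -4*exp(t)/5.
General solution: q = -4*exp(t)/5 + C1*cos(t)*exp(4*t) + C2*exp(4*t)*sin(t).
Apply the initial conditions: q(0) = -4/5 + C1 = -5 and q'(0) = -4/5 + C2 + 4*C1 = 1. Solving gives C1 = -21/5, C2 = 93/5.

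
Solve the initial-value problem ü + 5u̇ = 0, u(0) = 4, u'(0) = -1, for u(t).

u = 19/5 + exp(-5*t)/5

Characteristic equation r² + 5r = 0 factors as (r + 5)r = 0, so r = -5, 0.
Hence u_h = C1*exp(-5*t) + C2.
Apply the initial conditions: u(0) = C1 + C2 = 4 and u'(0) = -5*C1 = -1. Solving gives C1 = 1/5, C2 = 19/5.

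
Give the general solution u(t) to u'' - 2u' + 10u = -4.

Characteristic equation r² - 2r + 10 = 0 has discriminant (-2)² - 4·(10) = -36 < 0, so r = 1 ± 3i.
Hence u_h = C1*cos(3*t)*exp(t) + C2*exp(t)*sin(3*t).
For the particular solution try u_p = A0. Substituting and matching coefficients of each power of t gives A0 = -2/5, so u_p = -2/5.

u = -2/5 + C1*cos(3*t)*exp(t) + C2*exp(t)*sin(3*t)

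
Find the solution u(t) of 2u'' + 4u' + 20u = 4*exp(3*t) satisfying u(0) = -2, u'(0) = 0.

Divide through by 2: u'' + 2u' + 10u = 2*exp(3*t).
Characteristic equation r² + 2r + 10 = 0 has discriminant (2)² - 4·(10) = -36 < 0, so r = -1 ± 3i.
Hence u_h = C1*cos(3*t)*exp(-t) + C2*exp(-t)*sin(3*t).
Try u_p = A*exp(3*t). Substituting into the equation and dividing by exp(3*t) gives A = 2/25, so u_p = 2*exp(3*t)/25.
General solution: u = 2*exp(3*t)/25 + C1*cos(3*t)*exp(-t) + C2*exp(-t)*sin(3*t).
Apply the initial conditions: u(0) = 2/25 + C1 = -2 and u'(0) = 6/25 - C1 + 3*C2 = 0. Solving gives C1 = -52/25, C2 = -58/75.

u = 2*exp(3*t)/25 - 58*exp(-t)*sin(3*t)/75 - 52*cos(3*t)*exp(-t)/25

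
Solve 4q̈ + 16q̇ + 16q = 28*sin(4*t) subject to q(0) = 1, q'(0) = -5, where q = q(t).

Divide through by 4: q'' + 4q' + 4q = 7*sin(4*t).
Characteristic equation r² + 4r + 4 = 0 has discriminant (4)² - 4·(4) = 0, so r = -2 is a repeated root.
Hence q_h = (C1 + C2*t)*exp(-2*t).
Try q_p = A*cos(4*t) + B*sin(4*t). Substituting and equating the coefficients of cos(4t) and sin(4t) gives A = -7/25, B = -21/100, so q_p = -21*sin(4*t)/100 - 7*cos(4*t)/25.
General solution: q = -21*sin(4*t)/100 - 7*cos(4*t)/25 + C1*exp(-2*t) + C2*t*exp(-2*t).
Apply the initial conditions: q(0) = -7/25 + C1 = 1 and q'(0) = -21/25 + C2 - 2*C1 = -5. Solving gives C1 = 32/25, C2 = -8/5.

q = -21*sin(4*t)/100 - 7*cos(4*t)/25 + 32*exp(-2*t)/25 - 8*t*exp(-2*t)/5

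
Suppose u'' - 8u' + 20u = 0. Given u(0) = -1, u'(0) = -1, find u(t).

u = -cos(2*t)*exp(4*t) + 3*exp(4*t)*sin(2*t)/2

Characteristic equation r² - 8r + 20 = 0 has discriminant (-8)² - 4·(20) = -16 < 0, so r = 4 ± 2i.
Hence u_h = C1*cos(2*t)*exp(4*t) + C2*exp(4*t)*sin(2*t).
Apply the initial conditions: u(0) = C1 = -1 and u'(0) = 2*C2 + 4*C1 = -1. Solving gives C1 = -1, C2 = 3/2.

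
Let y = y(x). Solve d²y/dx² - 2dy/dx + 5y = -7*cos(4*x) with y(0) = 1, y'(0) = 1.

Characteristic equation r² - 2r + 5 = 0 has discriminant (-2)² - 4·(5) = -16 < 0, so r = 1 ± 2i.
Hence y_h = C1*cos(2*x)*exp(x) + C2*exp(x)*sin(2*x).
Try y_p = A*cos(4*x) + B*sin(4*x). Substituting and equating the coefficients of cos(4x) and sin(4x) gives A = 77/185, B = 56/185, so y_p = 56*sin(4*x)/185 + 77*cos(4*x)/185.
General solution: y = 56*sin(4*x)/185 + 77*cos(4*x)/185 + C1*cos(2*x)*exp(x) + C2*exp(x)*sin(2*x).
Apply the initial conditions: y(0) = 77/185 + C1 = 1 and y'(0) = 224/185 + C1 + 2*C2 = 1. Solving gives C1 = 108/185, C2 = -147/370.

y = 56*sin(4*x)/185 + 77*cos(4*x)/185 - 147*exp(x)*sin(2*x)/370 + 108*cos(2*x)*exp(x)/185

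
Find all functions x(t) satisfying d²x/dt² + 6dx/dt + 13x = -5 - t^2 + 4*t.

x = -1203/2197 - t**2/13 + 64*t/169 + C1*cos(2*t)*exp(-3*t) + C2*exp(-3*t)*sin(2*t)

Characteristic equation r² + 6r + 13 = 0 has discriminant (6)² - 4·(13) = -16 < 0, so r = -3 ± 2i.
Hence x_h = C1*cos(2*t)*exp(-3*t) + C2*exp(-3*t)*sin(2*t).
For the particular solution try x_p = A0 + A1*t + A2*t^2. Substituting and matching coefficients of each power of t gives A0 = -1203/2197, A1 = 64/169, A2 = -1/13, so x_p = -1203/2197 - t^2/13 + 64*t/169.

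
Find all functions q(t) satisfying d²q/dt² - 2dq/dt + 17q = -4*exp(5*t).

q = -exp(5*t)/8 + C1*cos(4*t)*exp(t) + C2*exp(t)*sin(4*t)

Characteristic equation r² - 2r + 17 = 0 has discriminant (-2)² - 4·(17) = -64 < 0, so r = 1 ± 4i.
Hence q_h = C1*cos(4*t)*exp(t) + C2*exp(t)*sin(4*t).
Try q_p = A*exp(5*t). Substituting into the equation and dividing by exp(5*t) gives A = -1/8, so q_p = -exp(5*t)/8.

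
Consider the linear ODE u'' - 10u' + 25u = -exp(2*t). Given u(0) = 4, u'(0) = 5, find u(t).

u = -exp(2*t)/9 + 37*exp(5*t)/9 - 46*t*exp(5*t)/3

Characteristic equation r² - 10r + 25 = 0 has discriminant (-10)² - 4·(25) = 0, so r = 5 is a repeated root.
Hence u_h = (C1 + C2*t)*exp(5*t).
Try u_p = A*exp(2*t). Substituting into the equation and dividing by exp(2*t) gives A = -1/9, so u_p = -exp(2*t)/9.
General solution: u = -exp(2*t)/9 + C1*exp(5*t) + C2*t*exp(5*t).
Apply the initial conditions: u(0) = -1/9 + C1 = 4 and u'(0) = -2/9 + C2 + 5*C1 = 5. Solving gives C1 = 37/9, C2 = -46/3.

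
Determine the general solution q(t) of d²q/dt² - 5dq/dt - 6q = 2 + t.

q = -7/36 - t/6 + C1*exp(-t) + C2*exp(6*t)

Characteristic equation r² - 5r - 6 = 0 factors as (r + 1)(r - 6) = 0, so r = -1, 6.
Hence q_h = C1*exp(-t) + C2*exp(6*t).
For the particular solution try q_p = A0 + A1*t. Substituting and matching coefficients of each power of t gives A0 = -7/36, A1 = -1/6, so q_p = -7/36 - t/6.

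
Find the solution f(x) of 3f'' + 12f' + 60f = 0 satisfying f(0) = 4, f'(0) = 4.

f = 3*exp(-2*x)*sin(4*x) + 4*cos(4*x)*exp(-2*x)

Divide through by 3: f'' + 4f' + 20f = 0.
Characteristic equation r² + 4r + 20 = 0 has discriminant (4)² - 4·(20) = -64 < 0, so r = -2 ± 4i.
Hence f_h = C1*cos(4*x)*exp(-2*x) + C2*exp(-2*x)*sin(4*x).
Apply the initial conditions: f(0) = C1 = 4 and f'(0) = -2*C1 + 4*C2 = 4. Solving gives C1 = 4, C2 = 3.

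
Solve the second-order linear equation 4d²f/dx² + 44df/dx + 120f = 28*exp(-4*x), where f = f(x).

Divide through by 4: f'' + 11f' + 30f = 7*exp(-4*x).
Characteristic equation r² + 11r + 30 = 0 factors as (r + 6)(r + 5) = 0, so r = -6, -5.
Hence f_h = C1*exp(-6*x) + C2*exp(-5*x).
Try f_p = A*exp(-4*x). Substituting into the equation and dividing by exp(-4*x) gives A = 7/2, so f_p = 7*exp(-4*x)/2.

f = 7*exp(-4*x)/2 + C1*exp(-6*x) + C2*exp(-5*x)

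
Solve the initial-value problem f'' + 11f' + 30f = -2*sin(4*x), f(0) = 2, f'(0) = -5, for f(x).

f = -63*exp(-6*x)/13 - 7*sin(4*x)/533 + 22*cos(4*x)/533 + 279*exp(-5*x)/41

Characteristic equation r² + 11r + 30 = 0 factors as (r + 5)(r + 6) = 0, so r = -5, -6.
Hence f_h = C1*exp(-5*x) + C2*exp(-6*x).
Try f_p = A*cos(4*x) + B*sin(4*x). Substituting and equating the coefficients of cos(4x) and sin(4x) gives A = 22/533, B = -7/533, so f_p = -7*sin(4*x)/533 + 22*cos(4*x)/533.
General solution: f = -7*sin(4*x)/533 + 22*cos(4*x)/533 + C1*exp(-5*x) + C2*exp(-6*x).
Apply the initial conditions: f(0) = 22/533 + C1 + C2 = 2 and f'(0) = -28/533 - 6*C2 - 5*C1 = -5. Solving gives C1 = 279/41, C2 = -63/13.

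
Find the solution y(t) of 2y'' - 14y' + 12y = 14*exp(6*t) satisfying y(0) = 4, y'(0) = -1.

Divide through by 2: y'' - 7y' + 6y = 7*exp(6*t).
Characteristic equation r² - 7r + 6 = 0 factors as (r - 6)(r - 1) = 0, so r = 6, 1.
Hence y_h = C1*exp(6*t) + C2*exp(t).
Since exp(6*t) solves the homogeneous equation (r = 6 is a root of multiplicity 1), multiply the trial by t. Try y_p = A*t*exp(6*t). Substituting into the equation and dividing by exp(6*t) gives A = 7/5, so y_p = 7*t*exp(6*t)/5.
General solution: y = C1*exp(6*t) + C2*exp(t) + 7*t*exp(6*t)/5.
Apply the initial conditions: y(0) = C1 + C2 = 4 and y'(0) = 7/5 + C2 + 6*C1 = -1. Solving gives C1 = -32/25, C2 = 132/25.

y = -32*exp(6*t)/25 + 132*exp(t)/25 + 7*t*exp(6*t)/5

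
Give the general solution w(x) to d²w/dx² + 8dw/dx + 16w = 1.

w = 1/16 + C1*exp(-4*x) + C2*x*exp(-4*x)

Characteristic equation r² + 8r + 16 = 0 has discriminant (8)² - 4·(16) = 0, so r = -4 is a repeated root.
Hence w_h = (C1 + C2*x)*exp(-4*x).
For the particular solution try w_p = A0. Substituting and matching coefficients of each power of x gives A0 = 1/16, so w_p = 1/16.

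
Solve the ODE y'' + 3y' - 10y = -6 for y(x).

y = 3/5 + C1*exp(-5*x) + C2*exp(2*x)

Characteristic equation r² + 3r - 10 = 0 factors as (r + 5)(r - 2) = 0, so r = -5, 2.
Hence y_h = C1*exp(-5*x) + C2*exp(2*x).
For the particular solution try y_p = A0. Substituting and matching coefficients of each power of x gives A0 = 3/5, so y_p = 3/5.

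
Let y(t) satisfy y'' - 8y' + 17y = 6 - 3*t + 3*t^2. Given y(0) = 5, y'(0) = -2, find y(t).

y = 1608/4913 - 3*t/289 + 3*t**2/17 - 101603*exp(4*t)*sin(t)/4913 + 22957*cos(t)*exp(4*t)/4913

Characteristic equation r² - 8r + 17 = 0 has discriminant (-8)² - 4·(17) = -4 < 0, so r = 4 ± i.
Hence y_h = C1*cos(t)*exp(4*t) + C2*exp(4*t)*sin(t).
For the particular solution try y_p = A0 + A1*t + A2*t^2. Substituting and matching coefficients of each power of t gives A0 = 1608/4913, A1 = -3/289, A2 = 3/17, so y_p = 1608/4913 - 3*t/289 + 3*t^2/17.
General solution: y = 1608/4913 - 3*t/289 + 3*t^2/17 + C1*cos(t)*exp(4*t) + C2*exp(4*t)*sin(t).
Apply the initial conditions: y(0) = 1608/4913 + C1 = 5 and y'(0) = -3/289 + C2 + 4*C1 = -2. Solving gives C1 = 22957/4913, C2 = -101603/4913.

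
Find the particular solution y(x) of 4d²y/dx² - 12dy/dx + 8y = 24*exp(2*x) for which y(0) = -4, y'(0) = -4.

y = -6*exp(2*x) + 2*exp(x) + 6*x*exp(2*x)

Divide through by 4: y'' - 3y' + 2y = 6*exp(2*x).
Characteristic equation r² - 3r + 2 = 0 factors as (r - 1)(r - 2) = 0, so r = 1, 2.
Hence y_h = C1*exp(x) + C2*exp(2*x).
Since exp(2*x) solves the homogeneous equation (r = 2 is a root of multiplicity 1), multiply the trial by x. Try y_p = A*x*exp(2*x). Substituting into the equation and dividing by exp(2*x) gives A = 6, so y_p = 6*x*exp(2*x).
General solution: y = C1*exp(x) + C2*exp(2*x) + 6*x*exp(2*x).
Apply the initial conditions: y(0) = C1 + C2 = -4 and y'(0) = 6 + C1 + 2*C2 = -4. Solving gives C1 = 2, C2 = -6.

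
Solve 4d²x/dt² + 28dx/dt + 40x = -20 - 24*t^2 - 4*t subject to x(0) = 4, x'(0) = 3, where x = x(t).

Divide through by 4: x'' + 7x' + 10x = -5 - t - 6*t^2.
Characteristic equation r² + 7r + 10 = 0 factors as (r + 2)(r + 5) = 0, so r = -2, -5.
Hence x_h = C1*exp(-2*t) + C2*exp(-5*t).
For the particular solution try x_p = A0 + A1*t + A2*t^2. Substituting and matching coefficients of each power of t gives A0 = -449/500, A1 = 37/50, A2 = -3/5, so x_p = -449/500 - 3*t^2/5 + 37*t/50.
General solution: x = -449/500 - 3*t^2/5 + 37*t/50 + C1*exp(-2*t) + C2*exp(-5*t).
Apply the initial conditions: x(0) = -449/500 + C1 + C2 = 4 and x'(0) = 37/50 - 5*C2 - 2*C1 = 3. Solving gives C1 = 107/12, C2 = -1507/375.

x = -449/500 - 1507*exp(-5*t)/375 - 3*t**2/5 + 37*t/50 + 107*exp(-2*t)/12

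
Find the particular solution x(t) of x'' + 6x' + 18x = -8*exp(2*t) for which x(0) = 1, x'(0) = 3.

x = -4*exp(2*t)/17 + 21*cos(3*t)*exp(-3*t)/17 + 122*exp(-3*t)*sin(3*t)/51

Characteristic equation r² + 6r + 18 = 0 has discriminant (6)² - 4·(18) = -36 < 0, so r = -3 ± 3i.
Hence x_h = C1*cos(3*t)*exp(-3*t) + C2*exp(-3*t)*sin(3*t).
Try x_p = A*exp(2*t). Substituting into the equation and dividing by exp(2*t) gives A = -4/17, so x_p = -4*exp(2*t)/17.
General solution: x = -4*exp(2*t)/17 + C1*cos(3*t)*exp(-3*t) + C2*exp(-3*t)*sin(3*t).
Apply the initial conditions: x(0) = -4/17 + C1 = 1 and x'(0) = -8/17 - 3*C1 + 3*C2 = 3. Solving gives C1 = 21/17, C2 = 122/51.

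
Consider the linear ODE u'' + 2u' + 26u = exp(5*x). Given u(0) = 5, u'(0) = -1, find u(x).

u = exp(5*x)/61 + 238*exp(-x)*sin(5*x)/305 + 304*cos(5*x)*exp(-x)/61

Characteristic equation r² + 2r + 26 = 0 has discriminant (2)² - 4·(26) = -100 < 0, so r = -1 ± 5i.
Hence u_h = C1*cos(5*x)*exp(-x) + C2*exp(-x)*sin(5*x).
Try u_p = A*exp(5*x). Substituting into the equation and dividing by exp(5*x) gives A = 1/61, so u_p = exp(5*x)/61.
General solution: u = exp(5*x)/61 + C1*cos(5*x)*exp(-x) + C2*exp(-x)*sin(5*x).
Apply the initial conditions: u(0) = 1/61 + C1 = 5 and u'(0) = 5/61 - C1 + 5*C2 = -1. Solving gives C1 = 304/61, C2 = 238/305.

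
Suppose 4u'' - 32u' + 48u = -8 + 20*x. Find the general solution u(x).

u = 1/9 + 5*x/12 + C1*exp(6*x) + C2*exp(2*x)

Divide through by 4: u'' - 8u' + 12u = -2 + 5*x.
Characteristic equation r² - 8r + 12 = 0 factors as (r - 6)(r - 2) = 0, so r = 6, 2.
Hence u_h = C1*exp(6*x) + C2*exp(2*x).
For the particular solution try u_p = A0 + A1*x. Substituting and matching coefficients of each power of x gives A0 = 1/9, A1 = 5/12, so u_p = 1/9 + 5*x/12.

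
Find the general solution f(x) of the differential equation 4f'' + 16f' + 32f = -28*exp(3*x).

f = -7*exp(3*x)/29 + C1*cos(2*x)*exp(-2*x) + C2*exp(-2*x)*sin(2*x)

Divide through by 4: f'' + 4f' + 8f = -7*exp(3*x).
Characteristic equation r² + 4r + 8 = 0 has discriminant (4)² - 4·(8) = -16 < 0, so r = -2 ± 2i.
Hence f_h = C1*cos(2*x)*exp(-2*x) + C2*exp(-2*x)*sin(2*x).
Try f_p = A*exp(3*x). Substituting into the equation and dividing by exp(3*x) gives A = -7/29, so f_p = -7*exp(3*x)/29.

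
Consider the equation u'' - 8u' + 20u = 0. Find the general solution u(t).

u = C1*cos(2*t)*exp(4*t) + C2*exp(4*t)*sin(2*t)

Characteristic equation r² - 8r + 20 = 0 has discriminant (-8)² - 4·(20) = -16 < 0, so r = 4 ± 2i.
Hence u_h = C1*cos(2*t)*exp(4*t) + C2*exp(4*t)*sin(2*t).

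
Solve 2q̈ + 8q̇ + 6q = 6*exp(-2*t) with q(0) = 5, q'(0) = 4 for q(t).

Divide through by 2: q'' + 4q' + 3q = 3*exp(-2*t).
Characteristic equation r² + 4r + 3 = 0 factors as (r + 3)(r + 1) = 0, so r = -3, -1.
Hence q_h = C1*exp(-3*t) + C2*exp(-t).
Try q_p = A*exp(-2*t). Substituting into the equation and dividing by exp(-2*t) gives A = -3, so q_p = -3*exp(-2*t).
General solution: q = -3*exp(-2*t) + C1*exp(-3*t) + C2*exp(-t).
Apply the initial conditions: q(0) = -3 + C1 + C2 = 5 and q'(0) = 6 - C2 - 3*C1 = 4. Solving gives C1 = -3, C2 = 11.

q = -3*exp(-3*t) - 3*exp(-2*t) + 11*exp(-t)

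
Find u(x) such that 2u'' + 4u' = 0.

Divide through by 2: u'' + 2u' = 0.
Characteristic equation r² + 2r = 0 factors as (r + 2)r = 0, so r = -2, 0.
Hence u_h = C1*exp(-2*x) + C2.

u = C2 + C1*exp(-2*x)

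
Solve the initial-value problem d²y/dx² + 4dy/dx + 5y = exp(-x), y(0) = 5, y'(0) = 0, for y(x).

y = exp(-x)/2 + 9*cos(x)*exp(-2*x)/2 + 19*exp(-2*x)*sin(x)/2

Characteristic equation r² + 4r + 5 = 0 has discriminant (4)² - 4·(5) = -4 < 0, so r = -2 ± i.
Hence y_h = C1*cos(x)*exp(-2*x) + C2*exp(-2*x)*sin(x).
Try y_p = A*exp(-x). Substituting into the equation and dividing by exp(-x) gives A = 1/2, so y_p = exp(-x)/2.
General solution: y = exp(-x)/2 + C1*cos(x)*exp(-2*x) + C2*exp(-2*x)*sin(x).
Apply the initial conditions: y(0) = 1/2 + C1 = 5 and y'(0) = -1/2 + C2 - 2*C1 = 0. Solving gives C1 = 9/2, C2 = 19/2.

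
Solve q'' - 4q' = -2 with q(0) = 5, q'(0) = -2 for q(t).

q = 45/8 + t/2 - 5*exp(4*t)/8

Characteristic equation r² - 4r = 0 factors as (r - 4)r = 0, so r = 4, 0.
Hence q_h = C1*exp(4*t) + C2.
Since 0 is a characteristic root (multiplicity 1), multiply the polynomial trial by t: try q_p = A0*t. Substituting and matching coefficients of each power of t gives A0 = 1/2, so q_p = t/2.
General solution: q = C2 + t/2 + C1*exp(4*t).
Apply the initial conditions: q(0) = C1 + C2 = 5 and q'(0) = 1/2 + 4*C1 = -2. Solving gives C1 = -5/8, C2 = 45/8.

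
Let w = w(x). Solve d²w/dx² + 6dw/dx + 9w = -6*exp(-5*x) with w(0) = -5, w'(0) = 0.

Characteristic equation r² + 6r + 9 = 0 has discriminant (6)² - 4·(9) = 0, so r = -3 is a repeated root.
Hence w_h = (C1 + C2*x)*exp(-3*x).
Try w_p = A*exp(-5*x). Substituting into the equation and dividing by exp(-5*x) gives A = -3/2, so w_p = -3*exp(-5*x)/2.
General solution: w = -3*exp(-5*x)/2 + C1*exp(-3*x) + C2*x*exp(-3*x).
Apply the initial conditions: w(0) = -3/2 + C1 = -5 and w'(0) = 15/2 + C2 - 3*C1 = 0. Solving gives C1 = -7/2, C2 = -18.

w = -7*exp(-3*x)/2 - 3*exp(-5*x)/2 - 18*x*exp(-3*x)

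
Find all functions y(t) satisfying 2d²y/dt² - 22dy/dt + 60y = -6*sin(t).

y = -87*sin(t)/962 - 33*cos(t)/962 + C1*exp(5*t) + C2*exp(6*t)

Divide through by 2: y'' - 11y' + 30y = -3*sin(t).
Characteristic equation r² - 11r + 30 = 0 factors as (r - 5)(r - 6) = 0, so r = 5, 6.
Hence y_h = C1*exp(5*t) + C2*exp(6*t).
Try y_p = A*cos(t) + B*sin(t). Substituting and equating the coefficients of cos(t) and sin(t) gives A = -33/962, B = -87/962, so y_p = -87*sin(t)/962 - 33*cos(t)/962.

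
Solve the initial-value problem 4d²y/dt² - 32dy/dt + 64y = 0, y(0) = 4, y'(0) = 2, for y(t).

Divide through by 4: y'' - 8y' + 16y = 0.
Characteristic equation r² - 8r + 16 = 0 has discriminant (-8)² - 4·(16) = 0, so r = 4 is a repeated root.
Hence y_h = (C1 + C2*t)*exp(4*t).
Apply the initial conditions: y(0) = C1 = 4 and y'(0) = C2 + 4*C1 = 2. Solving gives C1 = 4, C2 = -14.

y = 4*exp(4*t) - 14*t*exp(4*t)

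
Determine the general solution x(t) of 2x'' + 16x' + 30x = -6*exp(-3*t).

x = C1*exp(-3*t) + C2*exp(-5*t) - 3*t*exp(-3*t)/2

Divide through by 2: x'' + 8x' + 15x = -3*exp(-3*t).
Characteristic equation r² + 8r + 15 = 0 factors as (r + 3)(r + 5) = 0, so r = -3, -5.
Hence x_h = C1*exp(-3*t) + C2*exp(-5*t).
Since exp(-3*t) solves the homogeneous equation (r = -3 is a root of multiplicity 1), multiply the trial by t. Try x_p = A*t*exp(-3*t). Substituting into the equation and dividing by exp(-3*t) gives A = -3/2, so x_p = -3*t*exp(-3*t)/2.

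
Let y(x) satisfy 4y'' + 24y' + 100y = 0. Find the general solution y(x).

y = C1*cos(4*x)*exp(-3*x) + C2*exp(-3*x)*sin(4*x)

Divide through by 4: y'' + 6y' + 25y = 0.
Characteristic equation r² + 6r + 25 = 0 has discriminant (6)² - 4·(25) = -64 < 0, so r = -3 ± 4i.
Hence y_h = C1*cos(4*x)*exp(-3*x) + C2*exp(-3*x)*sin(4*x).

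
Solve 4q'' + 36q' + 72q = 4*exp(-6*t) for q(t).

Divide through by 4: q'' + 9q' + 18q = exp(-6*t).
Characteristic equation r² + 9r + 18 = 0 factors as (r + 6)(r + 3) = 0, so r = -6, -3.
Hence q_h = C1*exp(-6*t) + C2*exp(-3*t).
Since exp(-6*t) solves the homogeneous equation (r = -6 is a root of multiplicity 1), multiply the trial by t. Try q_p = A*t*exp(-6*t). Substituting into the equation and dividing by exp(-6*t) gives A = -1/3, so q_p = -t*exp(-6*t)/3.

q = C1*exp(-6*t) + C2*exp(-3*t) - t*exp(-6*t)/3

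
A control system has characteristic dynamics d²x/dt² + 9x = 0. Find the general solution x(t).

Characteristic equation r² + 9 = 0 has discriminant (0)² - 4·(9) = -36 < 0, so r = ± 3i.
Hence x_h = C1*cos(3*t) + C2*sin(3*t).

x = C1*cos(3*t) + C2*sin(3*t)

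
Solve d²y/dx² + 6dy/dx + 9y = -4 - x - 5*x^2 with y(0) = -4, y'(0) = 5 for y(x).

y = -20/27 - 88*exp(-3*x)/27 - 5*x**2/9 + 17*x/27 - 146*x*exp(-3*x)/27

Characteristic equation r² + 6r + 9 = 0 has discriminant (6)² - 4·(9) = 0, so r = -3 is a repeated root.
Hence y_h = (C1 + C2*x)*exp(-3*x).
For the particular solution try y_p = A0 + A1*x + A2*x^2. Substituting and matching coefficients of each power of x gives A0 = -20/27, A1 = 17/27, A2 = -5/9, so y_p = -20/27 - 5*x^2/9 + 17*x/27.
General solution: y = -20/27 - 5*x^2/9 + 17*x/27 + C1*exp(-3*x) + C2*x*exp(-3*x).
Apply the initial conditions: y(0) = -20/27 + C1 = -4 and y'(0) = 17/27 + C2 - 3*C1 = 5. Solving gives C1 = -88/27, C2 = -146/27.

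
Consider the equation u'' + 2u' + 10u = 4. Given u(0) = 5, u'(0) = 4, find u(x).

u = 2/5 + 23*cos(3*x)*exp(-x)/5 + 43*exp(-x)*sin(3*x)/15

Characteristic equation r² + 2r + 10 = 0 has discriminant (2)² - 4·(10) = -36 < 0, so r = -1 ± 3i.
Hence u_h = C1*cos(3*x)*exp(-x) + C2*exp(-x)*sin(3*x).
For the particular solution try u_p = A0. Substituting and matching coefficients of each power of x gives A0 = 2/5, so u_p = 2/5.
General solution: u = 2/5 + C1*cos(3*x)*exp(-x) + C2*exp(-x)*sin(3*x).
Apply the initial conditions: u(0) = 2/5 + C1 = 5 and u'(0) = -C1 + 3*C2 = 4. Solving gives C1 = 23/5, C2 = 43/15.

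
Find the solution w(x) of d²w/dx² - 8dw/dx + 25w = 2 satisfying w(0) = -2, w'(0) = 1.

Characteristic equation r² - 8r + 25 = 0 has discriminant (-8)² - 4·(25) = -36 < 0, so r = 4 ± 3i.
Hence w_h = C1*cos(3*x)*exp(4*x) + C2*exp(4*x)*sin(3*x).
For the particular solution try w_p = A0. Substituting and matching coefficients of each power of x gives A0 = 2/25, so w_p = 2/25.
General solution: w = 2/25 + C1*cos(3*x)*exp(4*x) + C2*exp(4*x)*sin(3*x).
Apply the initial conditions: w(0) = 2/25 + C1 = -2 and w'(0) = 3*C2 + 4*C1 = 1. Solving gives C1 = -52/25, C2 = 233/75.

w = 2/25 - 52*cos(3*x)*exp(4*x)/25 + 233*exp(4*x)*sin(3*x)/75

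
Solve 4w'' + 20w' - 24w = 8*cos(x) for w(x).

w = -7*cos(x)/37 + 5*sin(x)/37 + C1*exp(-6*x) + C2*exp(x)

Divide through by 4: w'' + 5w' - 6w = 2*cos(x).
Characteristic equation r² + 5r - 6 = 0 factors as (r + 6)(r - 1) = 0, so r = -6, 1.
Hence w_h = C1*exp(-6*x) + C2*exp(x).
Try w_p = A*cos(x) + B*sin(x). Substituting and equating the coefficients of cos(x) and sin(x) gives A = -7/37, B = 5/37, so w_p = -7*cos(x)/37 + 5*sin(x)/37.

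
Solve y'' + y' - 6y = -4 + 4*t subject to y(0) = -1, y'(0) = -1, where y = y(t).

y = 5/9 - exp(2*t) - 5*exp(-3*t)/9 - 2*t/3

Characteristic equation r² + r - 6 = 0 factors as (r + 3)(r - 2) = 0, so r = -3, 2.
Hence y_h = C1*exp(-3*t) + C2*exp(2*t).
For the particular solution try y_p = A0 + A1*t. Substituting and matching coefficients of each power of t gives A0 = 5/9, A1 = -2/3, so y_p = 5/9 - 2*t/3.
General solution: y = 5/9 - 2*t/3 + C1*exp(-3*t) + C2*exp(2*t).
Apply the initial conditions: y(0) = 5/9 + C1 + C2 = -1 and y'(0) = -2/3 - 3*C1 + 2*C2 = -1. Solving gives C1 = -5/9, C2 = -1.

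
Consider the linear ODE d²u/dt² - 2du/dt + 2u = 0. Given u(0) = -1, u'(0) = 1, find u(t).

u = -cos(t)*exp(t) + 2*exp(t)*sin(t)

Characteristic equation r² - 2r + 2 = 0 has discriminant (-2)² - 4·(2) = -4 < 0, so r = 1 ± i.
Hence u_h = C1*cos(t)*exp(t) + C2*exp(t)*sin(t).
Apply the initial conditions: u(0) = C1 = -1 and u'(0) = C1 + C2 = 1. Solving gives C1 = -1, C2 = 2.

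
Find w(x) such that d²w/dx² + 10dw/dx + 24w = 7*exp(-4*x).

w = C1*exp(-4*x) + C2*exp(-6*x) + 7*x*exp(-4*x)/2

Characteristic equation r² + 10r + 24 = 0 factors as (r + 4)(r + 6) = 0, so r = -4, -6.
Hence w_h = C1*exp(-4*x) + C2*exp(-6*x).
Since exp(-4*x) solves the homogeneous equation (r = -4 is a root of multiplicity 1), multiply the trial by x. Try w_p = A*x*exp(-4*x). Substituting into the equation and dividing by exp(-4*x) gives A = 7/2, so w_p = 7*x*exp(-4*x)/2.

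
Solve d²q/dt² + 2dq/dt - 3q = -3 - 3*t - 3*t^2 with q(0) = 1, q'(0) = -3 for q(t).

Characteristic equation r² + 2r - 3 = 0 factors as (r - 1)(r + 3) = 0, so r = 1, -3.
Hence q_h = C1*exp(t) + C2*exp(-3*t).
For the particular solution try q_p = A0 + A1*t + A2*t^2. Substituting and matching coefficients of each power of t gives A0 = 29/9, A1 = 7/3, A2 = 1, so q_p = 29/9 + t^2 + 7*t/3.
General solution: q = 29/9 + t^2 + 7*t/3 + C1*exp(t) + C2*exp(-3*t).
Apply the initial conditions: q(0) = 29/9 + C1 + C2 = 1 and q'(0) = 7/3 + C1 - 3*C2 = -3. Solving gives C1 = -3, C2 = 7/9.

q = 29/9 + t**2 - 3*exp(t) + 7*t/3 + 7*exp(-3*t)/9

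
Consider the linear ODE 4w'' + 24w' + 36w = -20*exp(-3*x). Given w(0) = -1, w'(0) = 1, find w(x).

w = -exp(-3*x) - 2*x*exp(-3*x) - 5*x**2*exp(-3*x)/2

Divide through by 4: w'' + 6w' + 9w = -5*exp(-3*x).
Characteristic equation r² + 6r + 9 = 0 has discriminant (6)² - 4·(9) = 0, so r = -3 is a repeated root.
Hence w_h = (C1 + C2*x)*exp(-3*x).
Since exp(-3*x) solves the homogeneous equation (r = -3 is a root of multiplicity 2), multiply the trial by x^2. Try w_p = A*x^2*exp(-3*x). Substituting into the equation and dividing by exp(-3*x) gives A = -5/2, so w_p = -5*x^2*exp(-3*x)/2.
General solution: w = C1*exp(-3*x) - 5*x^2*exp(-3*x)/2 + C2*x*exp(-3*x).
Apply the initial conditions: w(0) = C1 = -1 and w'(0) = C2 - 3*C1 = 1. Solving gives C1 = -1, C2 = -2.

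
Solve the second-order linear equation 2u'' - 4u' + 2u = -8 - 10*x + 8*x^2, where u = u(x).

Divide through by 2: u'' - 2u' + u = -4 - 5*x + 4*x^2.
Characteristic equation r² - 2r + 1 = 0 has discriminant (-2)² - 4·(1) = 0, so r = 1 is a repeated root.
Hence u_h = (C1 + C2*x)*exp(x).
For the particular solution try u_p = A0 + A1*x + A2*x^2. Substituting and matching coefficients of each power of x gives A0 = 10, A1 = 11, A2 = 4, so u_p = 10 + 4*x^2 + 11*x.

u = 10 + 4*x**2 + 11*x + C1*exp(x) + C2*x*exp(x)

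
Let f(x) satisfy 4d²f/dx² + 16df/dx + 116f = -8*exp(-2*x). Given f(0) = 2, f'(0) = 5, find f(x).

Divide through by 4: f'' + 4f' + 29f = -2*exp(-2*x).
Characteristic equation r² + 4r + 29 = 0 has discriminant (4)² - 4·(29) = -100 < 0, so r = -2 ± 5i.
Hence f_h = C1*cos(5*x)*exp(-2*x) + C2*exp(-2*x)*sin(5*x).
Try f_p = A*exp(-2*x). Substituting into the equation and dividing by exp(-2*x) gives A = -2/25, so f_p = -2*exp(-2*x)/25.
General solution: f = -2*exp(-2*x)/25 + C1*cos(5*x)*exp(-2*x) + C2*exp(-2*x)*sin(5*x).
Apply the initial conditions: f(0) = -2/25 + C1 = 2 and f'(0) = 4/25 - 2*C1 + 5*C2 = 5. Solving gives C1 = 52/25, C2 = 9/5.

f = -2*exp(-2*x)/25 + 9*exp(-2*x)*sin(5*x)/5 + 52*cos(5*x)*exp(-2*x)/25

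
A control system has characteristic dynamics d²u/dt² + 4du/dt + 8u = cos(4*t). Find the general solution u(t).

u = -cos(4*t)/40 + sin(4*t)/20 + C1*cos(2*t)*exp(-2*t) + C2*exp(-2*t)*sin(2*t)

Characteristic equation r² + 4r + 8 = 0 has discriminant (4)² - 4·(8) = -16 < 0, so r = -2 ± 2i.
Hence u_h = C1*cos(2*t)*exp(-2*t) + C2*exp(-2*t)*sin(2*t).
Try u_p = A*cos(4*t) + B*sin(4*t). Substituting and equating the coefficients of cos(4t) and sin(4t) gives A = -1/40, B = 1/20, so u_p = -cos(4*t)/40 + sin(4*t)/20.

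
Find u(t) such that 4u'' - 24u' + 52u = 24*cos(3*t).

Divide through by 4: u'' - 6u' + 13u = 6*cos(3*t).
Characteristic equation r² - 6r + 13 = 0 has discriminant (-6)² - 4·(13) = -16 < 0, so r = 3 ± 2i.
Hence u_h = C1*cos(2*t)*exp(3*t) + C2*exp(3*t)*sin(2*t).
Try u_p = A*cos(3*t) + B*sin(3*t). Substituting and equating the coefficients of cos(3t) and sin(3t) gives A = 6/85, B = -27/85, so u_p = -27*sin(3*t)/85 + 6*cos(3*t)/85.

u = -27*sin(3*t)/85 + 6*cos(3*t)/85 + C1*cos(2*t)*exp(3*t) + C2*exp(3*t)*sin(2*t)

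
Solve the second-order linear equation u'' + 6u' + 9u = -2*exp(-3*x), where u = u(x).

Characteristic equation r² + 6r + 9 = 0 has discriminant (6)² - 4·(9) = 0, so r = -3 is a repeated root.
Hence u_h = (C1 + C2*x)*exp(-3*x).
Since exp(-3*x) solves the homogeneous equation (r = -3 is a root of multiplicity 2), multiply the trial by x^2. Try u_p = A*x^2*exp(-3*x). Substituting into the equation and dividing by exp(-3*x) gives A = -1, so u_p = -x^2*exp(-3*x).

u = C1*exp(-3*x) - x**2*exp(-3*x) + C2*x*exp(-3*x)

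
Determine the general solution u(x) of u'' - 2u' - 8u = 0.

u = C1*exp(-2*x) + C2*exp(4*x)

Characteristic equation r² - 2r - 8 = 0 factors as (r + 2)(r - 4) = 0, so r = -2, 4.
Hence u_h = C1*exp(-2*x) + C2*exp(4*x).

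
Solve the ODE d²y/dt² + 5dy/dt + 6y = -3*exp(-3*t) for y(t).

Characteristic equation r² + 5r + 6 = 0 factors as (r + 2)(r + 3) = 0, so r = -2, -3.
Hence y_h = C1*exp(-2*t) + C2*exp(-3*t).
Since exp(-3*t) solves the homogeneous equation (r = -3 is a root of multiplicity 1), multiply the trial by t. Try y_p = A*t*exp(-3*t). Substituting into the equation and dividing by exp(-3*t) gives A = 3, so y_p = 3*t*exp(-3*t).

y = C1*exp(-2*t) + C2*exp(-3*t) + 3*t*exp(-3*t)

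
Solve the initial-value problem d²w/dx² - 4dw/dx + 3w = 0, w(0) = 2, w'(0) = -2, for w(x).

w = -2*exp(3*x) + 4*exp(x)

Characteristic equation r² - 4r + 3 = 0 factors as (r - 3)(r - 1) = 0, so r = 3, 1.
Hence w_h = C1*exp(3*x) + C2*exp(x).
Apply the initial conditions: w(0) = C1 + C2 = 2 and w'(0) = C2 + 3*C1 = -2. Solving gives C1 = -2, C2 = 4.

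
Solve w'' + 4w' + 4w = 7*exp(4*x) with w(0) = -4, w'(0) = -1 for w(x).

w = -151*exp(-2*x)/36 + 7*exp(4*x)/36 - 61*x*exp(-2*x)/6

Characteristic equation r² + 4r + 4 = 0 has discriminant (4)² - 4·(4) = 0, so r = -2 is a repeated root.
Hence w_h = (C1 + C2*x)*exp(-2*x).
Try w_p = A*exp(4*x). Substituting into the equation and dividing by exp(4*x) gives A = 7/36, so w_p = 7*exp(4*x)/36.
General solution: w = 7*exp(4*x)/36 + C1*exp(-2*x) + C2*x*exp(-2*x).
Apply the initial conditions: w(0) = 7/36 + C1 = -4 and w'(0) = 7/9 + C2 - 2*C1 = -1. Solving gives C1 = -151/36, C2 = -61/6.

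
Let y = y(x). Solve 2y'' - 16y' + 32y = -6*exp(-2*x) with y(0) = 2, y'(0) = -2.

Divide through by 2: y'' - 8y' + 16y = -3*exp(-2*x).
Characteristic equation r² - 8r + 16 = 0 has discriminant (-8)² - 4·(16) = 0, so r = 4 is a repeated root.
Hence y_h = (C1 + C2*x)*exp(4*x).
Try y_p = A*exp(-2*x). Substituting into the equation and dividing by exp(-2*x) gives A = -1/12, so y_p = -exp(-2*x)/12.
General solution: y = -exp(-2*x)/12 + C1*exp(4*x) + C2*x*exp(4*x).
Apply the initial conditions: y(0) = -1/12 + C1 = 2 and y'(0) = 1/6 + C2 + 4*C1 = -2. Solving gives C1 = 25/12, C2 = -21/2.

y = -exp(-2*x)/12 + 25*exp(4*x)/12 - 21*x*exp(4*x)/2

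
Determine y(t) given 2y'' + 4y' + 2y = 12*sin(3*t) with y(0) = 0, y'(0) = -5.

Divide through by 2: y'' + 2y' + y = 6*sin(3*t).
Characteristic equation r² + 2r + 1 = 0 has discriminant (2)² - 4·(1) = 0, so r = -1 is a repeated root.
Hence y_h = (C1 + C2*t)*exp(-t).
Try y_p = A*cos(3*t) + B*sin(3*t). Substituting and equating the coefficients of cos(3t) and sin(3t) gives A = -9/25, B = -12/25, so y_p = -12*sin(3*t)/25 - 9*cos(3*t)/25.
General solution: y = -12*sin(3*t)/25 - 9*cos(3*t)/25 + C1*exp(-t) + C2*t*exp(-t).
Apply the initial conditions: y(0) = -9/25 + C1 = 0 and y'(0) = -36/25 + C2 - C1 = -5. Solving gives C1 = 9/25, C2 = -16/5.

y = -12*sin(3*t)/25 - 9*cos(3*t)/25 + 9*exp(-t)/25 - 16*t*exp(-t)/5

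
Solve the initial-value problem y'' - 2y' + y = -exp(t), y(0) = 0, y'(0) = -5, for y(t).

y = -5*t*exp(t) - t**2*exp(t)/2

Characteristic equation r² - 2r + 1 = 0 has discriminant (-2)² - 4·(1) = 0, so r = 1 is a repeated root.
Hence y_h = (C1 + C2*t)*exp(t).
Since exp(t) solves the homogeneous equation (r = 1 is a root of multiplicity 2), multiply the trial by t^2. Try y_p = A*t^2*exp(t). Substituting into the equation and dividing by exp(t) gives A = -1/2, so y_p = -t^2*exp(t)/2.
General solution: y = C1*exp(t) - t^2*exp(t)/2 + C2*t*exp(t).
Apply the initial conditions: y(0) = C1 = 0 and y'(0) = C1 + C2 = -5. Solving gives C1 = 0, C2 = -5.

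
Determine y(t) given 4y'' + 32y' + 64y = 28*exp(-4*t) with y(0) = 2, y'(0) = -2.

Divide through by 4: y'' + 8y' + 16y = 7*exp(-4*t).
Characteristic equation r² + 8r + 16 = 0 has discriminant (8)² - 4·(16) = 0, so r = -4 is a repeated root.
Hence y_h = (C1 + C2*t)*exp(-4*t).
Since exp(-4*t) solves the homogeneous equation (r = -4 is a root of multiplicity 2), multiply the trial by t^2. Try y_p = A*t^2*exp(-4*t). Substituting into the equation and dividing by exp(-4*t) gives A = 7/2, so y_p = 7*t^2*exp(-4*t)/2.
General solution: y = C1*exp(-4*t) + 7*t^2*exp(-4*t)/2 + C2*t*exp(-4*t).
Apply the initial conditions: y(0) = C1 = 2 and y'(0) = C2 - 4*C1 = -2. Solving gives C1 = 2, C2 = 6.

y = 2*exp(-4*t) + 6*t*exp(-4*t) + 7*t**2*exp(-4*t)/2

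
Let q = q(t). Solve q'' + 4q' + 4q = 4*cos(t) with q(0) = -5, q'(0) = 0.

Characteristic equation r² + 4r + 4 = 0 has discriminant (4)² - 4·(4) = 0, so r = -2 is a repeated root.
Hence q_h = (C1 + C2*t)*exp(-2*t).
Try q_p = A*cos(t) + B*sin(t). Substituting and equating the coefficients of cos(t) and sin(t) gives A = 12/25, B = 16/25, so q_p = 12*cos(t)/25 + 16*sin(t)/25.
General solution: q = 12*cos(t)/25 + 16*sin(t)/25 + C1*exp(-2*t) + C2*t*exp(-2*t).
Apply the initial conditions: q(0) = 12/25 + C1 = -5 and q'(0) = 16/25 + C2 - 2*C1 = 0. Solving gives C1 = -137/25, C2 = -58/5.

q = -137*exp(-2*t)/25 + 12*cos(t)/25 + 16*sin(t)/25 - 58*t*exp(-2*t)/5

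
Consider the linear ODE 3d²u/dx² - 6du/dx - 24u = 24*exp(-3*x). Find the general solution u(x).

Divide through by 3: u'' - 2u' - 8u = 8*exp(-3*x).
Characteristic equation r² - 2r - 8 = 0 factors as (r - 4)(r + 2) = 0, so r = 4, -2.
Hence u_h = C1*exp(4*x) + C2*exp(-2*x).
Try u_p = A*exp(-3*x). Substituting into the equation and dividing by exp(-3*x) gives A = 8/7, so u_p = 8*exp(-3*x)/7.

u = 8*exp(-3*x)/7 + C1*exp(4*x) + C2*exp(-2*x)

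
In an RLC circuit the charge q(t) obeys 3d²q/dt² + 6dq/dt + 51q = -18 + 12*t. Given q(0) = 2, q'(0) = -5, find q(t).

q = -110/289 + 4*t/17 - 825*exp(-t)*sin(4*t)/1156 + 688*cos(4*t)*exp(-t)/289

Divide through by 3: q'' + 2q' + 17q = -6 + 4*t.
Characteristic equation r² + 2r + 17 = 0 has discriminant (2)² - 4·(17) = -64 < 0, so r = -1 ± 4i.
Hence q_h = C1*cos(4*t)*exp(-t) + C2*exp(-t)*sin(4*t).
For the particular solution try q_p = A0 + A1*t. Substituting and matching coefficients of each power of t gives A0 = -110/289, A1 = 4/17, so q_p = -110/289 + 4*t/17.
General solution: q = -110/289 + 4*t/17 + C1*cos(4*t)*exp(-t) + C2*exp(-t)*sin(4*t).
Apply the initial conditions: q(0) = -110/289 + C1 = 2 and q'(0) = 4/17 - C1 + 4*C2 = -5. Solving gives C1 = 688/289, C2 = -825/1156.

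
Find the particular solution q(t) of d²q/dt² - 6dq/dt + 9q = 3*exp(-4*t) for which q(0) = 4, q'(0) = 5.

Characteristic equation r² - 6r + 9 = 0 has discriminant (-6)² - 4·(9) = 0, so r = 3 is a repeated root.
Hence q_h = (C1 + C2*t)*exp(3*t).
Try q_p = A*exp(-4*t). Substituting into the equation and dividing by exp(-4*t) gives A = 3/49, so q_p = 3*exp(-4*t)/49.
General solution: q = 3*exp(-4*t)/49 + C1*exp(3*t) + C2*t*exp(3*t).
Apply the initial conditions: q(0) = 3/49 + C1 = 4 and q'(0) = -12/49 + C2 + 3*C1 = 5. Solving gives C1 = 193/49, C2 = -46/7.

q = 3*exp(-4*t)/49 + 193*exp(3*t)/49 - 46*t*exp(3*t)/7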